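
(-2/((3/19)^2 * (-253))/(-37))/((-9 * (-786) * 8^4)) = -361/1220561768448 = -0.00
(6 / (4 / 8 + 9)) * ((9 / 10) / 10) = 27 / 475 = 0.06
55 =55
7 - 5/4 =23/4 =5.75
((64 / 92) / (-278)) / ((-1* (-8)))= -1 / 3197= -0.00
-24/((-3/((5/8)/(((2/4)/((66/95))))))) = 132/19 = 6.95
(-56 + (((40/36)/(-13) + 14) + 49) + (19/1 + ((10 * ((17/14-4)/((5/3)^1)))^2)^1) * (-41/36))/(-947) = 636158/1809717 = 0.35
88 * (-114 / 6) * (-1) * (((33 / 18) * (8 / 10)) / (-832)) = -2299 / 780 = -2.95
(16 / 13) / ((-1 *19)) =-16 / 247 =-0.06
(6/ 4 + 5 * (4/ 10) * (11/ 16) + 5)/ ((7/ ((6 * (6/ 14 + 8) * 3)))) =4779/ 28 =170.68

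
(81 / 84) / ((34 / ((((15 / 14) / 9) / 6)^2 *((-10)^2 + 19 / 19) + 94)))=5971901 / 2239104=2.67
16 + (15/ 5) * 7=37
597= 597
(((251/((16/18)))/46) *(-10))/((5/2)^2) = -2259/230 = -9.82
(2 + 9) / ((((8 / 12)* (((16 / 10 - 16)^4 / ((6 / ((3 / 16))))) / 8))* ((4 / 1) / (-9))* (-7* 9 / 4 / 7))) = 6875 / 69984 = 0.10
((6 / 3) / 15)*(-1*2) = -4 / 15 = -0.27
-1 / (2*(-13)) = 1 / 26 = 0.04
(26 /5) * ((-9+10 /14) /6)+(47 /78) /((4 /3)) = -73481 /10920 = -6.73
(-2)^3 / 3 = -8 / 3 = -2.67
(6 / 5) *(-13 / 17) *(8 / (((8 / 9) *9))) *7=-546 / 85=-6.42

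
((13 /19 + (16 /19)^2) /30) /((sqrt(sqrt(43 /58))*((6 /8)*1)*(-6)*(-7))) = 0.00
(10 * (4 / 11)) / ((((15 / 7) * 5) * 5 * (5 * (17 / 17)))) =56 / 4125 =0.01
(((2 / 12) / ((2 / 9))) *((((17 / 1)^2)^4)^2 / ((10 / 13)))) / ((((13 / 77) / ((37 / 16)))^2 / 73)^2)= 51253026302003525904542790798114184947 / 5759303680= 8899170654950343911113711000.00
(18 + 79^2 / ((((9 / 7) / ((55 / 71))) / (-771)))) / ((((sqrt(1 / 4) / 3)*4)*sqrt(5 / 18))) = -1852535733*sqrt(10) / 710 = -8251031.50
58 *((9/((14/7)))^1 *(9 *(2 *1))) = 4698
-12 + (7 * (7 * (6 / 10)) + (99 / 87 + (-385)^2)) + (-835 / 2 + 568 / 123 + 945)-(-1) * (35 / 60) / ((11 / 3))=116750332991 / 784740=148775.81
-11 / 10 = -1.10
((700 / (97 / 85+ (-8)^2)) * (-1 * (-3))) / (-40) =-1275 / 1582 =-0.81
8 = 8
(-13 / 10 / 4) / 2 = -13 / 80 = -0.16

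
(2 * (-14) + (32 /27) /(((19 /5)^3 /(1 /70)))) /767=-36297428 /994301217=-0.04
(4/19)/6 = 2/57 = 0.04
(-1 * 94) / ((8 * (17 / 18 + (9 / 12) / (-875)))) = -370125 / 29723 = -12.45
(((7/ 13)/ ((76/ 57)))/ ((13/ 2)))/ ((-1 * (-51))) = 7/ 5746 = 0.00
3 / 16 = 0.19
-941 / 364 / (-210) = 941 / 76440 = 0.01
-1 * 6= -6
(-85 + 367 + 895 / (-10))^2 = 148225 / 4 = 37056.25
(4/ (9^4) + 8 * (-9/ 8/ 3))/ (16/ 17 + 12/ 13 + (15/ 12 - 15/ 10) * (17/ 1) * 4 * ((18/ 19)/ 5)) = 2.21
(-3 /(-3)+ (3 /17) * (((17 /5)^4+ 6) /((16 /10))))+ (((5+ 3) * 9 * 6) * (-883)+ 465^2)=-2808648187 /17000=-165214.60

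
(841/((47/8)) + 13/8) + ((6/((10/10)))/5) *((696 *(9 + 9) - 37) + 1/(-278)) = 3954808941/261320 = 15133.97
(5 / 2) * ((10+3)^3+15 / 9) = 16490 / 3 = 5496.67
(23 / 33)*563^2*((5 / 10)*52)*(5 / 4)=473868655 / 66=7179828.11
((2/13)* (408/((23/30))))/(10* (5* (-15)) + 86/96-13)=-1175040/10937719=-0.11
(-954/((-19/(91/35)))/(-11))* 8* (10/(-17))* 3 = 595296/3553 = 167.55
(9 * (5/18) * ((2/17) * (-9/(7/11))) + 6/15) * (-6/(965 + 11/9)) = 0.02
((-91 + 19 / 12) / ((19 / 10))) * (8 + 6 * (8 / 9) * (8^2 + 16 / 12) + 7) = -17548915 / 1026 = -17104.21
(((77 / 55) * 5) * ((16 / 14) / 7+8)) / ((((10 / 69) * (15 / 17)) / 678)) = 2120784 / 7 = 302969.14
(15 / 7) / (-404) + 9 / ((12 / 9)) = 9537 / 1414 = 6.74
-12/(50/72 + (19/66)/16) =-38016/2257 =-16.84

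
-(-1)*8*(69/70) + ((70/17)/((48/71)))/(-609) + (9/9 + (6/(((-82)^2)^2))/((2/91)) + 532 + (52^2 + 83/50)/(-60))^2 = 236158954150999020778048406651/992015170765076556000000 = 238059.82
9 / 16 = 0.56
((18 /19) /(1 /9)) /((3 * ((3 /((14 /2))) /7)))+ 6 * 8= 1794 /19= 94.42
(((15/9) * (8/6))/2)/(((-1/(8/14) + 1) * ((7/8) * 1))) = -320/189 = -1.69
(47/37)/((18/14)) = 329/333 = 0.99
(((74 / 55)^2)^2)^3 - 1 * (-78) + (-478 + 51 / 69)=-6416011915497528743356927 / 17623010904439208984375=-364.07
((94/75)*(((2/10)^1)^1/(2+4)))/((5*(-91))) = -47/511875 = -0.00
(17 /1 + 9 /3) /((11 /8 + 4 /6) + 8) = 480 /241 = 1.99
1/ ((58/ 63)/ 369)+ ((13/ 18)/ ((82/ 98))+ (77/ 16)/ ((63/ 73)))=23242565/ 57072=407.25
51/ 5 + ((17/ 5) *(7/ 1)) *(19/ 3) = 2414/ 15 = 160.93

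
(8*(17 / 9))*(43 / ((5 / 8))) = 46784 / 45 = 1039.64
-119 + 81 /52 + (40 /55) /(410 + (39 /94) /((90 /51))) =-25904470877 /220575212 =-117.44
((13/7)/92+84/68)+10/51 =47675/32844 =1.45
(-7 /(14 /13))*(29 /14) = -377 /28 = -13.46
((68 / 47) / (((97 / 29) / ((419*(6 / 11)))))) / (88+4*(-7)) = 413134 / 250745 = 1.65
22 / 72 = 11 / 36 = 0.31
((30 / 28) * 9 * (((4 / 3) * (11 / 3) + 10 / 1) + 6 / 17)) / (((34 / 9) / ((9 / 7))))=708345 / 14161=50.02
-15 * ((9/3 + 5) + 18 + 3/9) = -395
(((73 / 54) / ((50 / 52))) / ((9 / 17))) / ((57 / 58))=935714 / 346275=2.70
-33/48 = -11/16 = -0.69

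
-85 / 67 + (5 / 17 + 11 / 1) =11419 / 1139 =10.03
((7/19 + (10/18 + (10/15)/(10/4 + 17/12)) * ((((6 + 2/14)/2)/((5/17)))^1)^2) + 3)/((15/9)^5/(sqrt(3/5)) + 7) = -63961493237379/25096466042200 + 10967334231375 * sqrt(15)/7027010491816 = 3.50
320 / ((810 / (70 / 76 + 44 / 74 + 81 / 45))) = 372944 / 284715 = 1.31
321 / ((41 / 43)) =13803 / 41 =336.66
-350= -350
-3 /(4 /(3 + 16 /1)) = -57 /4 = -14.25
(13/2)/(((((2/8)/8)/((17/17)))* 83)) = 208/83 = 2.51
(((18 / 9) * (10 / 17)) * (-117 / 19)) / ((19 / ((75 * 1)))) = -175500 / 6137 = -28.60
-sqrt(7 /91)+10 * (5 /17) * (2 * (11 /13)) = 1100 /221-sqrt(13) /13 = 4.70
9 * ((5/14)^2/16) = 225/3136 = 0.07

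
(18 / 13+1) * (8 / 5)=248 / 65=3.82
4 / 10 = 0.40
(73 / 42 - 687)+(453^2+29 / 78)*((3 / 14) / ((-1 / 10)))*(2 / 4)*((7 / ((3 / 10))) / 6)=-2803352843 / 3276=-855724.31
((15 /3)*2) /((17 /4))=40 /17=2.35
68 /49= 1.39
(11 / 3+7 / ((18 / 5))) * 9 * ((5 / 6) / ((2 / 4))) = 505 / 6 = 84.17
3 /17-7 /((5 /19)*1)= -2246 /85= -26.42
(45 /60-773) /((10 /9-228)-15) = 27801 /8708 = 3.19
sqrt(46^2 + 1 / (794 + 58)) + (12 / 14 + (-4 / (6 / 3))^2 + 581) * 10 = sqrt(384003429) / 426 + 41010 / 7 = 5904.57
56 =56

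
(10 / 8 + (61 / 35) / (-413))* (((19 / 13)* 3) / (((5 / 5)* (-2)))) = -4105767 / 1503320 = -2.73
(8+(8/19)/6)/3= 460/171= 2.69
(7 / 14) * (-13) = -13 / 2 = -6.50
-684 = -684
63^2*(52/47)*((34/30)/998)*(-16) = -9356256/117265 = -79.79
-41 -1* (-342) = 301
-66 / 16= -33 / 8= -4.12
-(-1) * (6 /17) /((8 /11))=33 /68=0.49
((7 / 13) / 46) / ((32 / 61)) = 427 / 19136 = 0.02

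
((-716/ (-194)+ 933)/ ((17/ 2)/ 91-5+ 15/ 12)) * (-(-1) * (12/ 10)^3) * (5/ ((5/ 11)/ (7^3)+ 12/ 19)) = -46555479970272/ 13312985675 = -3497.00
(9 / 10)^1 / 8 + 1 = 89 / 80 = 1.11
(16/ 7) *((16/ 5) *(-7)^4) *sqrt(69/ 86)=43904 *sqrt(5934)/ 215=15730.39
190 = 190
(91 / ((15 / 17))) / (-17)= -91 / 15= -6.07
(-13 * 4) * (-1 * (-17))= -884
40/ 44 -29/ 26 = -59/ 286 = -0.21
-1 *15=-15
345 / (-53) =-345 / 53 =-6.51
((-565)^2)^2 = 101904600625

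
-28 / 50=-14 / 25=-0.56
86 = 86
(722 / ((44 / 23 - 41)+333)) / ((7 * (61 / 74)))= 307211 / 721630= 0.43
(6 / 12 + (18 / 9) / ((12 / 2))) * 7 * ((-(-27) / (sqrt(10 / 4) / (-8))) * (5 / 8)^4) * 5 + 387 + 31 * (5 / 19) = -212.82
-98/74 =-49/37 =-1.32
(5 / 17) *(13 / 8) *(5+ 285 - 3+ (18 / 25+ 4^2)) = 98709 / 680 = 145.16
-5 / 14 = -0.36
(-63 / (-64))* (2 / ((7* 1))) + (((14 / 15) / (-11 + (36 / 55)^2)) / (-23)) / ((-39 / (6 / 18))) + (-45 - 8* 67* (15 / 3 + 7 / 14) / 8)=-3413735464181 / 8261326944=-413.22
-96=-96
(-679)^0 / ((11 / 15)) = 15 / 11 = 1.36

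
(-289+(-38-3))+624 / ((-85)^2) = -2383626 / 7225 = -329.91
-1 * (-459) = 459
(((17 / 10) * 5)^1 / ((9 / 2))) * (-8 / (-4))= 34 / 9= 3.78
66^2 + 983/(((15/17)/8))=199028/15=13268.53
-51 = -51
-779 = -779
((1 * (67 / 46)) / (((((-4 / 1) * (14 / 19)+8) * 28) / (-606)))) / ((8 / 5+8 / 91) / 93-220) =259074595 / 9134772736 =0.03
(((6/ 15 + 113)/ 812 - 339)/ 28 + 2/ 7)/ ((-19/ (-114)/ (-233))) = 16519.38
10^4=10000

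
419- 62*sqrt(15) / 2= 298.94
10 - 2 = 8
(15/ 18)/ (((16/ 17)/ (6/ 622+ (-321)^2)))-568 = 451155147/ 4976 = 90666.23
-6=-6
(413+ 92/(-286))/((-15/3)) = -59013/715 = -82.54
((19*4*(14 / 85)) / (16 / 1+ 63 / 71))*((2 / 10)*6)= 453264 / 509575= 0.89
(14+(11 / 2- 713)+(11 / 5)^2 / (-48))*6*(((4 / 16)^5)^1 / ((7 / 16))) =-118903 / 12800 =-9.29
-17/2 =-8.50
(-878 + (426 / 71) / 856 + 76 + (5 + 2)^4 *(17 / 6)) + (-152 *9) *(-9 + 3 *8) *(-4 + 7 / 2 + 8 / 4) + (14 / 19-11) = -604762759 / 24396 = -24789.42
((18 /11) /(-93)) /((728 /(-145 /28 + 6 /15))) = 0.00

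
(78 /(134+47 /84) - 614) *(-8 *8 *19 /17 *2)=87755.19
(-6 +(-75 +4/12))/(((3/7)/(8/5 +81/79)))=-1756678/3555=-494.14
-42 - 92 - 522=-656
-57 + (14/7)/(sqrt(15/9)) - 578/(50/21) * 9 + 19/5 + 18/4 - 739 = -148627/50 + 2 * sqrt(15)/5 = -2970.99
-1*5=-5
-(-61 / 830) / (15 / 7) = 427 / 12450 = 0.03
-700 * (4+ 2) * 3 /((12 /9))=-9450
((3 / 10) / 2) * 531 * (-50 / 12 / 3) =-885 / 8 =-110.62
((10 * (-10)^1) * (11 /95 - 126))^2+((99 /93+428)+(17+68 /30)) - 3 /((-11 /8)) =292615007205014 /1846515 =158468795.11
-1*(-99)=99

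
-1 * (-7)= 7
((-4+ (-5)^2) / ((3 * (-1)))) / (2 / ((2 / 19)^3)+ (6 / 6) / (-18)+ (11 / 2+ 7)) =-252 / 62179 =-0.00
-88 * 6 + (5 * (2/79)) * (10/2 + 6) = -41602/79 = -526.61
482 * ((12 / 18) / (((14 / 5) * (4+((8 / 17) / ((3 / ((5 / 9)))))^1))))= 184365 / 6566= 28.08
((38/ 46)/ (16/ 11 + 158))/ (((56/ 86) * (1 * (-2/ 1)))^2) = 0.00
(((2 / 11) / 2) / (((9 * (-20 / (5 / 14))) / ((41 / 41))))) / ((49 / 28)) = -1 / 9702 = -0.00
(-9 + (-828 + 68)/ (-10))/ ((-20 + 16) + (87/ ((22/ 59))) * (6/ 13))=9581/ 14827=0.65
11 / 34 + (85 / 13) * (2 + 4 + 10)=46383 / 442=104.94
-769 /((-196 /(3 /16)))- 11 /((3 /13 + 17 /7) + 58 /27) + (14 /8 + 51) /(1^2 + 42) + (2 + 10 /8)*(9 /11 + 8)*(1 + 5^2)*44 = 13055456940585 /398206144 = 32785.67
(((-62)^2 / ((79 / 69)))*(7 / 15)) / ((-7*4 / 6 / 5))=-132618 / 79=-1678.71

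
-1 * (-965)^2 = -931225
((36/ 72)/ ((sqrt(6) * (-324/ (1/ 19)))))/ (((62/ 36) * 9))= -sqrt(6)/ 1145016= -0.00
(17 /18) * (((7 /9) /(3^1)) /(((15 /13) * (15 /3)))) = 1547 /36450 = 0.04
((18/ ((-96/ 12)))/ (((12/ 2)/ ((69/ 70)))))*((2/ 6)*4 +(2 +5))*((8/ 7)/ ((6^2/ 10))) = -575/ 588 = -0.98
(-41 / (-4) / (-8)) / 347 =-41 / 11104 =-0.00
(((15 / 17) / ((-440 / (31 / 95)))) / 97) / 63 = -31 / 289498440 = -0.00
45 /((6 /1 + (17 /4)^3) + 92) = 576 /2237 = 0.26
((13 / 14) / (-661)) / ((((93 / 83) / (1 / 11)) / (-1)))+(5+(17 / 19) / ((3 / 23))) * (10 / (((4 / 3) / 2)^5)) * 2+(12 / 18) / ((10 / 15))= 162079445422 / 89934999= 1802.18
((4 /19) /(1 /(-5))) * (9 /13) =-180 /247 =-0.73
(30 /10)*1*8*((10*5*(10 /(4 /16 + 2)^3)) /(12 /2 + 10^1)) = 65.84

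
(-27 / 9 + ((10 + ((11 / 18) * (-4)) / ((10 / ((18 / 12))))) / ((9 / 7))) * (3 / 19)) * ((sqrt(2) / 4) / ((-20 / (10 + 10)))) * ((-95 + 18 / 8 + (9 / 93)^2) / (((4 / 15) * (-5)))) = 221525993 * sqrt(2) / 7011456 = 44.68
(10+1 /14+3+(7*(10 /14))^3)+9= 2059 /14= 147.07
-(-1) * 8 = 8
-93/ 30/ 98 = -31/ 980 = -0.03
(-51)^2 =2601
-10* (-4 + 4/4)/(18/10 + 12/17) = 850/71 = 11.97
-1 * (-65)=65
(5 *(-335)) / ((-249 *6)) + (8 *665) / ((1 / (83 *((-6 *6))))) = -15896158.88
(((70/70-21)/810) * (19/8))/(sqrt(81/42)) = -19 * sqrt(42)/2916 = -0.04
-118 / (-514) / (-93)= -59 / 23901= -0.00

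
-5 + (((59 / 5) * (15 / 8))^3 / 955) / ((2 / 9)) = 45017497 / 977920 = 46.03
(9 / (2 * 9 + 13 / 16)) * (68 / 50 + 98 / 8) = 48996 / 7525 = 6.51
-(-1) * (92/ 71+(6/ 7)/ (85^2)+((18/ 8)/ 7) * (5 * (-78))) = -127280639/ 1025950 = -124.06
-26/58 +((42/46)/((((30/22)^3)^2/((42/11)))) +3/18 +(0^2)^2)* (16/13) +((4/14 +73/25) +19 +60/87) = 1791398715629/76819640625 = 23.32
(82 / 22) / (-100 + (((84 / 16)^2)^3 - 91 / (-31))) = 0.00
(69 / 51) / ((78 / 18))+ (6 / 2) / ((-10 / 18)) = -5622 / 1105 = -5.09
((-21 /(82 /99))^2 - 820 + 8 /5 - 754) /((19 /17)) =-531299011 /638780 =-831.74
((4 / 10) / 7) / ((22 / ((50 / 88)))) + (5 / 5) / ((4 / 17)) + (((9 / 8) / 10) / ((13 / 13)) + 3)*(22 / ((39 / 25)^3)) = 2986217459 / 133981848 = 22.29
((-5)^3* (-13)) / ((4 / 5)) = 8125 / 4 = 2031.25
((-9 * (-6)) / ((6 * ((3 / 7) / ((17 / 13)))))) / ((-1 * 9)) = -119 / 39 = -3.05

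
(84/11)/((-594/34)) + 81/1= 87733/1089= 80.56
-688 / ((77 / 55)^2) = -17200 / 49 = -351.02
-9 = -9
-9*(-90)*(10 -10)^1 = 0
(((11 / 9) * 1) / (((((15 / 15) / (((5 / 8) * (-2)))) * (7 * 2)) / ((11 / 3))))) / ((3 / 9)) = -605 / 504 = -1.20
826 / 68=413 / 34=12.15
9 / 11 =0.82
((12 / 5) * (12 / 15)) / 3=16 / 25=0.64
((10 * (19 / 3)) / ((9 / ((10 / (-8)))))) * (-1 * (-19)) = -167.13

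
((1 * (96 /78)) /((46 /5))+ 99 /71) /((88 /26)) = 32441 /71852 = 0.45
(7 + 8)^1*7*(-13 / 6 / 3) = -455 / 6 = -75.83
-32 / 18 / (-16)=1 / 9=0.11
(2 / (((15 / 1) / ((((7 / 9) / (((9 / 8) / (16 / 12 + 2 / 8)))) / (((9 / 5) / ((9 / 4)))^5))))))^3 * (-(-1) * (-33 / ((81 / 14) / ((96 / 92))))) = -44226818603515625 / 84091644121448448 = -0.53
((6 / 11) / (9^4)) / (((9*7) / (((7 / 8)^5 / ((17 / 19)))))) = 45619 / 60304932864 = 0.00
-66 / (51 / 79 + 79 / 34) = -16116 / 725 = -22.23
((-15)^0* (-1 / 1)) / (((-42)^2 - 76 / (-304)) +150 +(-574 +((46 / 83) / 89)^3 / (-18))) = -14511315945708 / 19448791196040475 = -0.00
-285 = -285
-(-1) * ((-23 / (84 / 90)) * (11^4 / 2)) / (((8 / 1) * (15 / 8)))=-336743 / 28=-12026.54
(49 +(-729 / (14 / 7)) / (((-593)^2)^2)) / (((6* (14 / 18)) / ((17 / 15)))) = 206012593976473 / 17311982688140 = 11.90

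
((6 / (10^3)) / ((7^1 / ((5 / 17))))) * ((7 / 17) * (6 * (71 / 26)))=639 / 375700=0.00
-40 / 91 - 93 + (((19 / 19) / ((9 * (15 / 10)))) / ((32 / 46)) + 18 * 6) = 14.67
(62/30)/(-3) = -31/45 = -0.69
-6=-6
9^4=6561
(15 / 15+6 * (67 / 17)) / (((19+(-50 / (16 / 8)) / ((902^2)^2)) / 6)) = 554715330867808 / 71270108142381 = 7.78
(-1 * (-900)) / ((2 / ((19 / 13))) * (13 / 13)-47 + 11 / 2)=-1368 / 61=-22.43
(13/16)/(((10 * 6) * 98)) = 13/94080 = 0.00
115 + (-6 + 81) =190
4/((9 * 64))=1/144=0.01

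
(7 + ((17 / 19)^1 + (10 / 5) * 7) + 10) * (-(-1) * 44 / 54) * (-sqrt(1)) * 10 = -44440 / 171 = -259.88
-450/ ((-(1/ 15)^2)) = 101250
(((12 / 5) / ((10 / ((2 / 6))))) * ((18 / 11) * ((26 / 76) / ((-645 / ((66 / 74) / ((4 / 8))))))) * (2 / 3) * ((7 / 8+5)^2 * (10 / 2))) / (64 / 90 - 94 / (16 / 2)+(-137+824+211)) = -59643 / 3712423490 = -0.00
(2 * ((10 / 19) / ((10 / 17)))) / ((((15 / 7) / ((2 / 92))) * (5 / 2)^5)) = 3808 / 20484375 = 0.00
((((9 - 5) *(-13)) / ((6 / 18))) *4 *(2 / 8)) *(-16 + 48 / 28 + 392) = -412464 / 7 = -58923.43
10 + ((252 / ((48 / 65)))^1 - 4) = 347.25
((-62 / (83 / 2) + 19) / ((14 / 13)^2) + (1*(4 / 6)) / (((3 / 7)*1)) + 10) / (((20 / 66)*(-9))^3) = -1038681787 / 790624800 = -1.31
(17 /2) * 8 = 68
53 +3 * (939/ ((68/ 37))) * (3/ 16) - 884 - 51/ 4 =-556.35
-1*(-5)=5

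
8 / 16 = 1 / 2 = 0.50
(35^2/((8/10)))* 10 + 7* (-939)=17479/2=8739.50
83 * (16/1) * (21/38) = 13944/19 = 733.89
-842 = -842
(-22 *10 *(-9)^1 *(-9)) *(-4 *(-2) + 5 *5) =-588060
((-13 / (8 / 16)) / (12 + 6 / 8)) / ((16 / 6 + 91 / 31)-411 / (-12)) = -0.05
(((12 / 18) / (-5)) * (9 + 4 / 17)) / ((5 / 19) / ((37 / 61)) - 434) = 0.00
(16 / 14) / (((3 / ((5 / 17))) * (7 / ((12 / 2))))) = 0.10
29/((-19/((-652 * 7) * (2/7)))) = 37816/19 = 1990.32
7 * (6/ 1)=42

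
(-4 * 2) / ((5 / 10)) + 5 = -11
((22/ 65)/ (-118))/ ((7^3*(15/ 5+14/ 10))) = -1/ 526162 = -0.00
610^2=372100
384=384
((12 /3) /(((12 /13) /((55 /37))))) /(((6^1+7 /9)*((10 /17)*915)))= 2431 /1376770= 0.00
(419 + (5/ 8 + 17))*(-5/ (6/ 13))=-4730.10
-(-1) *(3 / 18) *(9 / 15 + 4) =23 / 30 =0.77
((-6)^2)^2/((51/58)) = 25056/17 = 1473.88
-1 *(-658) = 658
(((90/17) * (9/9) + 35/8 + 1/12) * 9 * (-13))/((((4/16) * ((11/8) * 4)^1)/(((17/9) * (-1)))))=51727/33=1567.48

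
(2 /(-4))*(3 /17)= -3 /34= -0.09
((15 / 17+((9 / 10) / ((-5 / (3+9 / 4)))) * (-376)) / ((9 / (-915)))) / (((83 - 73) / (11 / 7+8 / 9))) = -47711821 / 5355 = -8909.77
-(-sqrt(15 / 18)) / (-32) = -sqrt(30) / 192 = -0.03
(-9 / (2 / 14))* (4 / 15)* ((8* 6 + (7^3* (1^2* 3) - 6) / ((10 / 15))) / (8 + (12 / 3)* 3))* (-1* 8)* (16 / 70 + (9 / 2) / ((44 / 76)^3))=8286784038 / 33275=249039.34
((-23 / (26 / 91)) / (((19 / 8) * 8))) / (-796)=161 / 30248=0.01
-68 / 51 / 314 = -2 / 471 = -0.00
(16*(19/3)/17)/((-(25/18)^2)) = -32832/10625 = -3.09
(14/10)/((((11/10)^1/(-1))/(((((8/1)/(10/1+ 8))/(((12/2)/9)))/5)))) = -28/165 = -0.17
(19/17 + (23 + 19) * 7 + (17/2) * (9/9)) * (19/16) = 196137/544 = 360.55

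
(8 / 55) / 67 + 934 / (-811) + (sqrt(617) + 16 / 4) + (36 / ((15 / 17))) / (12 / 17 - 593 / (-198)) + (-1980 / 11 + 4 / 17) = -104988087837682 / 632879068415 + sqrt(617) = -141.05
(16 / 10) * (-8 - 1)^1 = -72 / 5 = -14.40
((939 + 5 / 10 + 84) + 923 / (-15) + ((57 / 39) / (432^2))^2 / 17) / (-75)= -481283132271134477 / 37523373907968000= -12.83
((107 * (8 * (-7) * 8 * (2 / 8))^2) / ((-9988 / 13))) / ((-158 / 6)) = 13086528 / 197263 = 66.34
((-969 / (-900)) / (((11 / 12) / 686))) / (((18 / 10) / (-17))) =-3766826 / 495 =-7609.75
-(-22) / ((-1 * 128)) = -11 / 64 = -0.17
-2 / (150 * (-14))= 1 / 1050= 0.00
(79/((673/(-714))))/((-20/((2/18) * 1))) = 9401/20190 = 0.47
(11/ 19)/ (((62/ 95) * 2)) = 0.44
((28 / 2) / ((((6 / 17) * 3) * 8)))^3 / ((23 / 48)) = 1685159 / 178848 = 9.42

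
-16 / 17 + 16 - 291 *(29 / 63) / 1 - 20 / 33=-119.50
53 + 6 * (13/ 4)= 145/ 2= 72.50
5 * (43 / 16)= 215 / 16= 13.44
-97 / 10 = -9.70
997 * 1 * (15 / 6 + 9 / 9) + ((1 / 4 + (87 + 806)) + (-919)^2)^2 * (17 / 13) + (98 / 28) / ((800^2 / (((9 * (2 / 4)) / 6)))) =62215573277161280273 / 66560000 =934729165822.74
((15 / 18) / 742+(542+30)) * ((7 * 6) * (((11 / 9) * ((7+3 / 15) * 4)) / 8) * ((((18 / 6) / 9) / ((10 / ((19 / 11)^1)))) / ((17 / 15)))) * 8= 11384572 / 265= 42960.65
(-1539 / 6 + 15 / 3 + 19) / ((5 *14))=-93 / 28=-3.32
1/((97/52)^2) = 2704/9409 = 0.29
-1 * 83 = -83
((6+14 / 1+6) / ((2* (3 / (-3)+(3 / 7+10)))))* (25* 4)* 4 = 18200 / 33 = 551.52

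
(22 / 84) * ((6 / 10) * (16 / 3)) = 88 / 105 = 0.84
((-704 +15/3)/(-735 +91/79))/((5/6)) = 165663/144935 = 1.14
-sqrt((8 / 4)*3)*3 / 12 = -sqrt(6) / 4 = -0.61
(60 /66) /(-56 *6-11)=-10 /3817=-0.00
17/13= 1.31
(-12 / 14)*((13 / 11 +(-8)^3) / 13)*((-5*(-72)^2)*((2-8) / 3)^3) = 6990935040 / 1001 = 6983951.09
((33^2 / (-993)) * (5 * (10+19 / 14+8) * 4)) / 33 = -29810 / 2317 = -12.87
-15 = -15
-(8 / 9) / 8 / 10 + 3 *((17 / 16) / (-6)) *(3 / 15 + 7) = -1381 / 360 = -3.84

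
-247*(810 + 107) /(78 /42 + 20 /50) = -7927465 /79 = -100347.66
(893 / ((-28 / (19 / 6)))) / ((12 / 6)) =-16967 / 336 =-50.50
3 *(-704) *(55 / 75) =-7744 / 5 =-1548.80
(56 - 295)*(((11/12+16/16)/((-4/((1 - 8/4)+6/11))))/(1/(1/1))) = -52.05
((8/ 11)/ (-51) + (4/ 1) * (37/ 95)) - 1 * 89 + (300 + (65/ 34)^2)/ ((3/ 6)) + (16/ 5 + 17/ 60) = 1896603443/ 3624060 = 523.34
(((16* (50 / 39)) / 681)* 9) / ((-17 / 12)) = -9600 / 50167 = -0.19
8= 8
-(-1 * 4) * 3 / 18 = 2 / 3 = 0.67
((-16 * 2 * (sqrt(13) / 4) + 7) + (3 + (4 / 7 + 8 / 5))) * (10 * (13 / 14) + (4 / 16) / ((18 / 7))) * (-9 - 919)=-77896088 / 735 + 4388512 * sqrt(13) / 63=145177.74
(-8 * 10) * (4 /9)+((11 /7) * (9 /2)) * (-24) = -12932 /63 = -205.27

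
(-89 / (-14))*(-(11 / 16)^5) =-14333539 / 14680064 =-0.98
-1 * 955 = -955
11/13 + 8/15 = 269/195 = 1.38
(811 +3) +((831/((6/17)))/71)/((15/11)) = 1785619/2130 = 838.32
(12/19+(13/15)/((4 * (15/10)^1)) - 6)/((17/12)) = -17866/4845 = -3.69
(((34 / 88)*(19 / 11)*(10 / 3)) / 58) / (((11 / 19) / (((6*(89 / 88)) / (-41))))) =-0.01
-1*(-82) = 82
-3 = -3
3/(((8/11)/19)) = 78.38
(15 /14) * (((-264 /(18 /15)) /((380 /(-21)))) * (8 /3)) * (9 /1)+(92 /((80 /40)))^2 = 46144 /19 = 2428.63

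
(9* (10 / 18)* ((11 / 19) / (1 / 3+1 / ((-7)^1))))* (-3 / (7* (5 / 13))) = -1287 / 76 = -16.93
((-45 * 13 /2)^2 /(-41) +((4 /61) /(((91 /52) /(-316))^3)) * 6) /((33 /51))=-135249690279003 /37745092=-3583239.12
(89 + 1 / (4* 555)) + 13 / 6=202391 / 2220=91.17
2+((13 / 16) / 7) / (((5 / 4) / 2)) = 153 / 70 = 2.19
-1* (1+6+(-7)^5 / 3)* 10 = 167860 / 3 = 55953.33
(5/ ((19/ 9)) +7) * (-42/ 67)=-7476/ 1273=-5.87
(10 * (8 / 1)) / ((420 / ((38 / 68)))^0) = 80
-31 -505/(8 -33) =-10.80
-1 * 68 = -68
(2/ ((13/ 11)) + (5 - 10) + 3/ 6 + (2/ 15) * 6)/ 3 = -87/ 130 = -0.67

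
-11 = -11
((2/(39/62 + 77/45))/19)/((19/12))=0.03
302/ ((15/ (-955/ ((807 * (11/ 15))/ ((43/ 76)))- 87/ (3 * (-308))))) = -97323728/ 5903205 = -16.49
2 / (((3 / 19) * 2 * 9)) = 19 / 27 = 0.70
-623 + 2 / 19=-11835 / 19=-622.89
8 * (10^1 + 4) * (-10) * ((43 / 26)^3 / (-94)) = 53.90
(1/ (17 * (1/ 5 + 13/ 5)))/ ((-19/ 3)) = -15/ 4522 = -0.00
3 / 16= 0.19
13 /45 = 0.29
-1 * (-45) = 45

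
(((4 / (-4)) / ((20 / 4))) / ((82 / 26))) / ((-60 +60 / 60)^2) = -13 / 713605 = -0.00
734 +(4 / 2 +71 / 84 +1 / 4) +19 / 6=31091 / 42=740.26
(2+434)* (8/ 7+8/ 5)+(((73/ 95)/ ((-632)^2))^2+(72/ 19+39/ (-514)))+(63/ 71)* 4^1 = 221270903304437761848001/ 183909869309305753600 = 1203.15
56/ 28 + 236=238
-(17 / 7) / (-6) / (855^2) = 17 / 30703050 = 0.00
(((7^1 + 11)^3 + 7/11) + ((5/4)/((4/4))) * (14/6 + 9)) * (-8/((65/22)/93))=-95700472/65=-1472314.95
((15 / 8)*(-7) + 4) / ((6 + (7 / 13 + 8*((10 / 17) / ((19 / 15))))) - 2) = -306527 / 277256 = -1.11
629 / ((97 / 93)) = 58497 / 97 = 603.06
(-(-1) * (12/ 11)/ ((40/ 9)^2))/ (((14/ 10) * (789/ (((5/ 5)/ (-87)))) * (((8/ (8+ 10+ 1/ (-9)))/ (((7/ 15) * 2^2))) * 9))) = -161/ 604058400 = -0.00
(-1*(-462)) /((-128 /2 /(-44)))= 2541 /8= 317.62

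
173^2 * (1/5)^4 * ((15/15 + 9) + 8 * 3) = 1017586/625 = 1628.14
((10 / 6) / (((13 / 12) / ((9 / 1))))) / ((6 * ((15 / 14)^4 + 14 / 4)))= 1152480 / 2406053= 0.48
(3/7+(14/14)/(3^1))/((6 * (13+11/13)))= 26/2835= 0.01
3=3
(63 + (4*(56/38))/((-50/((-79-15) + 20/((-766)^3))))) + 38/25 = 2017547744197/26686396325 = 75.60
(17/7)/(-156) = -17/1092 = -0.02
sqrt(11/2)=sqrt(22)/2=2.35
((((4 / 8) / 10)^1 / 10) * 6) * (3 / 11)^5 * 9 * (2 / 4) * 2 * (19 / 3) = 0.00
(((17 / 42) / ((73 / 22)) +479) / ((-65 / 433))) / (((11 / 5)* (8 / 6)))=-159017951 / 146146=-1088.08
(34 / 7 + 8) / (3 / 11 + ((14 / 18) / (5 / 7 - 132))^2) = 33862673295 / 718391569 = 47.14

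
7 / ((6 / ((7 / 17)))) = 49 / 102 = 0.48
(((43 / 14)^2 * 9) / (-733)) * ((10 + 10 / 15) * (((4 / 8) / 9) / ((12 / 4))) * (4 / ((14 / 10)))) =-0.07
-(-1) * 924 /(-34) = -27.18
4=4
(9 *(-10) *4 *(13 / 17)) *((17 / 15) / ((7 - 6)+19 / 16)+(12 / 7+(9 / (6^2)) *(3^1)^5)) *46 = -474559644 / 595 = -797579.23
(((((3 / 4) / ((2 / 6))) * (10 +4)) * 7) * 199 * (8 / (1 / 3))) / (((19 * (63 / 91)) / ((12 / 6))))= 3042312 / 19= 160121.68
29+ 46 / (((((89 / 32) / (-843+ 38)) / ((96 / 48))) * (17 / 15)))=-35504923 / 1513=-23466.57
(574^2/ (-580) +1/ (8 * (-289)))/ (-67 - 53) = 63479091/ 13409600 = 4.73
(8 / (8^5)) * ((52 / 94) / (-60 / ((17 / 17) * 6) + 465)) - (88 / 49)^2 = -3727031977 / 1155553280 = -3.23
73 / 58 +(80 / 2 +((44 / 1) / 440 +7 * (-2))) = 3967 / 145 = 27.36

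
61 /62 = 0.98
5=5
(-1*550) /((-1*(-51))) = -550 /51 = -10.78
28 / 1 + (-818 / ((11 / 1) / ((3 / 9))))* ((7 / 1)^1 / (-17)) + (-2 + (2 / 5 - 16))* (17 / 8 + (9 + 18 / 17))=-176.23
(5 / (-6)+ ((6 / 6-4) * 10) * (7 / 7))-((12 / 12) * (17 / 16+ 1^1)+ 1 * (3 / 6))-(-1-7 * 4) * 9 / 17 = -14723 / 816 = -18.04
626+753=1379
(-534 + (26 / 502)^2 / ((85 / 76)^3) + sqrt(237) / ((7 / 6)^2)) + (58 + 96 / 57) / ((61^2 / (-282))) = -527.21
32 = 32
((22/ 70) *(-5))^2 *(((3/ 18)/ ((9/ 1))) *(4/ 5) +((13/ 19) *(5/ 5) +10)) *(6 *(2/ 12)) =3320603/ 125685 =26.42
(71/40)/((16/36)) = 639/160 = 3.99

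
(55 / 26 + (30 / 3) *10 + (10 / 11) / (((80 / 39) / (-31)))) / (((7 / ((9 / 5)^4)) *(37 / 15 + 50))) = 1990010349 / 787787000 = 2.53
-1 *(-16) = 16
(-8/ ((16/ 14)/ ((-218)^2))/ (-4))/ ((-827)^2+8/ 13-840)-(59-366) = 389613118/ 1268595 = 307.12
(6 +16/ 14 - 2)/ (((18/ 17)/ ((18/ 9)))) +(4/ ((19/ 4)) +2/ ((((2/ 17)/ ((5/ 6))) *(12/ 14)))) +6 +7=191923/ 4788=40.08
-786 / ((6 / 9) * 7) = -1179 / 7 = -168.43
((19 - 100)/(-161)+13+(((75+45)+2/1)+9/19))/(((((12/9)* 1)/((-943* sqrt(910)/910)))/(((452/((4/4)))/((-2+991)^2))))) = -5781330747* sqrt(910)/118381984630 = -1.47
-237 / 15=-79 / 5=-15.80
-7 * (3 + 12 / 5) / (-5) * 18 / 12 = 567 / 50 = 11.34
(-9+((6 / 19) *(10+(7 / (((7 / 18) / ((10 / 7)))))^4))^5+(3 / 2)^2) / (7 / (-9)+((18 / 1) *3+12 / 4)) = 144141990513204301076822222755389281526683757 / 161499546986366690024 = 892522568656940801920008.10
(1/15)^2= 1/225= 0.00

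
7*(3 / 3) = 7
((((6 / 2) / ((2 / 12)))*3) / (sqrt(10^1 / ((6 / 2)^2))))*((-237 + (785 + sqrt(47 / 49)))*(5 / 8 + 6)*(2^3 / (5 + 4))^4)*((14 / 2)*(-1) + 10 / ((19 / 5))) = -508125.90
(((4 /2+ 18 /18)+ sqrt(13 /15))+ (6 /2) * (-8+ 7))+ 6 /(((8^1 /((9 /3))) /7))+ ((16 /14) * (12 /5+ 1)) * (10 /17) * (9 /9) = sqrt(195) /15+ 505 /28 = 18.97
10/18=5/9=0.56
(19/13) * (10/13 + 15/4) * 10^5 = 111625000/169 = 660502.96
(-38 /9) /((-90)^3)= 19 /3280500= 0.00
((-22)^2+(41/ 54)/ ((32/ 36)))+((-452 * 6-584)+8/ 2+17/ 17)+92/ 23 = -134503/ 48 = -2802.15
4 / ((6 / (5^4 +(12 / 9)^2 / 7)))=78782 / 189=416.84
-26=-26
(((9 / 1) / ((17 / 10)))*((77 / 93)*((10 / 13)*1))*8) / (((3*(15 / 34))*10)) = 2464 / 1209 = 2.04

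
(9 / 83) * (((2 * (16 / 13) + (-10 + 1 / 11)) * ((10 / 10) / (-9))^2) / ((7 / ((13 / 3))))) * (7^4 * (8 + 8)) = -237.10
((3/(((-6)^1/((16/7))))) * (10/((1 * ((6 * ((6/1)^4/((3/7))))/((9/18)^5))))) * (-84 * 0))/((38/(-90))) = 0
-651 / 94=-6.93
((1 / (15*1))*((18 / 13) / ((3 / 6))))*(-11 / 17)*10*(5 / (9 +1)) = -132 / 221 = -0.60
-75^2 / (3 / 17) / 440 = -6375 / 88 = -72.44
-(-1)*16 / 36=4 / 9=0.44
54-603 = -549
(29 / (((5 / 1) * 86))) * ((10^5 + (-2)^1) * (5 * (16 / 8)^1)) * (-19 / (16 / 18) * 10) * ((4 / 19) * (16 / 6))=-347993040 / 43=-8092861.40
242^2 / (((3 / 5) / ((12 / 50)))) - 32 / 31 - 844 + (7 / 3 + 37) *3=3518278 / 155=22698.57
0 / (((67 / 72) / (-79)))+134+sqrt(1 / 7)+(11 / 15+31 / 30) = sqrt(7) / 7+4073 / 30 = 136.14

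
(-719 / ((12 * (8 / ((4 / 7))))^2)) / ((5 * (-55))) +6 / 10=4657679 / 7761600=0.60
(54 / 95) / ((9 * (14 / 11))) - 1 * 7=-4622 / 665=-6.95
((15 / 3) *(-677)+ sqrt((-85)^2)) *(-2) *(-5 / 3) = -11000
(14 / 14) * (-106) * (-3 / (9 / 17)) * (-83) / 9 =-149566 / 27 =-5539.48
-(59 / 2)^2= -3481 / 4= -870.25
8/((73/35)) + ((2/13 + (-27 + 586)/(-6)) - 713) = -4567597/5694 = -802.18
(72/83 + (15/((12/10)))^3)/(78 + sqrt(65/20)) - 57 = -4959348/155293 - 1297451 * sqrt(13)/8075236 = -32.51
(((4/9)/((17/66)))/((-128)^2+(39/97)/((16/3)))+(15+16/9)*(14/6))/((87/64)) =29242783267136/1015419718305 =28.80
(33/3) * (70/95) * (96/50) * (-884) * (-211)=1378785408/475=2902706.12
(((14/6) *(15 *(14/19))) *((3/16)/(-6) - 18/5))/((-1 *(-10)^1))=-9.36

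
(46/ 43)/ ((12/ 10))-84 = -10721/ 129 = -83.11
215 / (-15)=-43 / 3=-14.33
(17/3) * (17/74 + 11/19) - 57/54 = 22315/6327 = 3.53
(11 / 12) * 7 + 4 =125 / 12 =10.42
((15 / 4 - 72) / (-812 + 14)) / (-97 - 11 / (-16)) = -26 / 29279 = -0.00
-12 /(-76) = 3 /19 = 0.16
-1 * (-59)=59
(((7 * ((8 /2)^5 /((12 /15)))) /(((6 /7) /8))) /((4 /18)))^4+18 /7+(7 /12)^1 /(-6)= 10107872070905930711041247 /504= 20055301727987957760002.47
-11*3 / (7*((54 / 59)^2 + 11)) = -114873 / 288449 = -0.40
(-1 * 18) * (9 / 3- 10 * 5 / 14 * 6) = 2322 / 7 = 331.71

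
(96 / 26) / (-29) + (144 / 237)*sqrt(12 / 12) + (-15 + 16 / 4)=-313309 / 29783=-10.52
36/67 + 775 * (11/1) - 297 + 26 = 553054/67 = 8254.54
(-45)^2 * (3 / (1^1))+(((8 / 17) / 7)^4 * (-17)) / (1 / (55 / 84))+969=7044.00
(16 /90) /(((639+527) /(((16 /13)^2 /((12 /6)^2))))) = 256 /4433715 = 0.00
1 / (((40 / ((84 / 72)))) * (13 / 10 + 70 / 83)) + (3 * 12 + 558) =25362005 / 42696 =594.01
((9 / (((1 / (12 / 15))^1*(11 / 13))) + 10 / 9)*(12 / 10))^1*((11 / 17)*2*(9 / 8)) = 7143 / 425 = 16.81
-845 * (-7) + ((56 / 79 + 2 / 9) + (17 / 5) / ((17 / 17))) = 21043222 / 3555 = 5919.33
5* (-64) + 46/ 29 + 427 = 3149/ 29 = 108.59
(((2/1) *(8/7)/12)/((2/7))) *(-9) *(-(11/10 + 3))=24.60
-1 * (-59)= 59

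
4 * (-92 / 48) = -23 / 3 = -7.67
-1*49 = -49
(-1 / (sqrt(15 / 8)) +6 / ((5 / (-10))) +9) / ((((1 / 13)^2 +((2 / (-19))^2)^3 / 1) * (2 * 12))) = -7950753889 / 376453576-7950753889 * sqrt(30) / 8470205460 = -26.26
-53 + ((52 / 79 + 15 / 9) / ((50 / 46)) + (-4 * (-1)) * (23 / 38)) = -5453138 / 112575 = -48.44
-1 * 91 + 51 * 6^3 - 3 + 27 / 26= 283999 / 26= 10923.04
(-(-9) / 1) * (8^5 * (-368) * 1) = -108527616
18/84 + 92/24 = 85/21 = 4.05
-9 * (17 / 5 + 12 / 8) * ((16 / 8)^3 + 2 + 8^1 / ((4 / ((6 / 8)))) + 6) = -3087 / 4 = -771.75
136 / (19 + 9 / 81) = 306 / 43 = 7.12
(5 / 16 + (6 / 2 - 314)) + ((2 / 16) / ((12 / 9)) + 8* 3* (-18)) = -23763 / 32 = -742.59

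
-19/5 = -3.80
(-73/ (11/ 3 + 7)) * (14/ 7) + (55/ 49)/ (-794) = -4260647/ 311248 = -13.69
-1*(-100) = 100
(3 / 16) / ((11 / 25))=75 / 176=0.43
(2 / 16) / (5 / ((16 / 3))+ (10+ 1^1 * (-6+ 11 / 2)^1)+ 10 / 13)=26 / 2331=0.01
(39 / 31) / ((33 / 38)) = 494 / 341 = 1.45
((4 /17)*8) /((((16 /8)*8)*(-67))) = -2 /1139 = -0.00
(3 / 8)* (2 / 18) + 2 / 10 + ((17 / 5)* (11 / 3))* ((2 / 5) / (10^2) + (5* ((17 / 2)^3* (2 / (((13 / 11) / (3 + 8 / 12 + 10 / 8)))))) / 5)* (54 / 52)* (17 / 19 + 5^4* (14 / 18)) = 238726352423707 / 7410000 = 32216781.70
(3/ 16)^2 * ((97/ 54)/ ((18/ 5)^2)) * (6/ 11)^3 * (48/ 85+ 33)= 153745/ 5792512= 0.03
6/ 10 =3/ 5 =0.60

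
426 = 426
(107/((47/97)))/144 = 1.53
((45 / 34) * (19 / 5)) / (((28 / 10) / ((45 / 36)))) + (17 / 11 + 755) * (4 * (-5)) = -316854735 / 20944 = -15128.66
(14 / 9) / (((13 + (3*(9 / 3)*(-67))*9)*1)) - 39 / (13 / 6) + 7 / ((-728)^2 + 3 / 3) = -232419981344 / 12912024555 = -18.00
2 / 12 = 1 / 6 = 0.17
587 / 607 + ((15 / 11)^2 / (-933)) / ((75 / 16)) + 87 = 2009335164 / 22842017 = 87.97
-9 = -9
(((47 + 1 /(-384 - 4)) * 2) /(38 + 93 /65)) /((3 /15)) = 5926375 /497222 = 11.92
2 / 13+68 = 886 / 13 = 68.15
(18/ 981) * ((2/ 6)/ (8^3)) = 1/ 83712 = 0.00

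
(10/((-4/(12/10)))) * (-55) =165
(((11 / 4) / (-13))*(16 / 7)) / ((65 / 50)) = -440 / 1183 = -0.37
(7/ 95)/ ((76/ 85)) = 119/ 1444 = 0.08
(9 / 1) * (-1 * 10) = -90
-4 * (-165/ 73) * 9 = 81.37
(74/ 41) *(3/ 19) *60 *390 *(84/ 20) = 21818160/ 779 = 28007.91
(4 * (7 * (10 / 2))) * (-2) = -280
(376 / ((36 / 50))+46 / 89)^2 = 273256.14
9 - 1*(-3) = 12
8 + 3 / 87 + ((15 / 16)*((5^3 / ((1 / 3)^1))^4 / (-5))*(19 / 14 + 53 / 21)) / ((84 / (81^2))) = -1123971783376.95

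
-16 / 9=-1.78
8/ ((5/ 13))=104/ 5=20.80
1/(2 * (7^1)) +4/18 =0.29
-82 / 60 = -41 / 30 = -1.37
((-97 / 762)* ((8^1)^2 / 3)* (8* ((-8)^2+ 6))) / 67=-1738240 / 76581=-22.70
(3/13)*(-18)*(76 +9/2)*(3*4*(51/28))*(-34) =3230442/13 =248495.54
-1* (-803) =803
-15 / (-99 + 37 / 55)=825 / 5408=0.15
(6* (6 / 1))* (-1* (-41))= 1476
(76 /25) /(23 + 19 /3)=57 /550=0.10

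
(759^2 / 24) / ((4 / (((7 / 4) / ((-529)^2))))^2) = 17787 / 303177500672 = 0.00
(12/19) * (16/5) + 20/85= 3644/1615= 2.26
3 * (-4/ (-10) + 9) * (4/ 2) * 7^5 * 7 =33177018/ 5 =6635403.60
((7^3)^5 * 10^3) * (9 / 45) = 949512301988600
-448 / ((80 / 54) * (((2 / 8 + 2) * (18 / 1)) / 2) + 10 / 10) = -448 / 31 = -14.45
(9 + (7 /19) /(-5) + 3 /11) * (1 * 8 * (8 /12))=153808 /3135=49.06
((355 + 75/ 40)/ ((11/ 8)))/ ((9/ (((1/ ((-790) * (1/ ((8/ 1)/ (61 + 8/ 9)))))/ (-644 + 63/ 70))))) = 22840/ 3112816223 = 0.00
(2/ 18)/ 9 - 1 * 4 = -323/ 81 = -3.99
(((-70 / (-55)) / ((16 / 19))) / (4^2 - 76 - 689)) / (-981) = 19 / 9237096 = 0.00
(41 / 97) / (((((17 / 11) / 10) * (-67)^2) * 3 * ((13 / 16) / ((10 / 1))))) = 721600 / 288692079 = 0.00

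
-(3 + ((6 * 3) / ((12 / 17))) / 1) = -57 / 2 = -28.50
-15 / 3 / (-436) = 5 / 436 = 0.01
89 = 89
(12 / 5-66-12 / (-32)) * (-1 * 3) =7587 / 40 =189.68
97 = 97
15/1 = 15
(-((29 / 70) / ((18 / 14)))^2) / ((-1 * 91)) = 841 / 737100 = 0.00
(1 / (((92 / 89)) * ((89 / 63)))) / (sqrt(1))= 63 / 92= 0.68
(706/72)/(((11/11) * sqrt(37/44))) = 353 * sqrt(407)/666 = 10.69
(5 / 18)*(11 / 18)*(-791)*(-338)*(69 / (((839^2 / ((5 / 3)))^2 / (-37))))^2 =3327859750840625 / 357975422729020341849826098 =0.00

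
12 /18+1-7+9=11 /3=3.67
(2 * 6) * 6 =72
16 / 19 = 0.84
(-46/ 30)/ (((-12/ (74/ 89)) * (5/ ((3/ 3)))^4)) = 851/ 5006250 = 0.00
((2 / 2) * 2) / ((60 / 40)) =4 / 3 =1.33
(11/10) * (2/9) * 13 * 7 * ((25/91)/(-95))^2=55/295659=0.00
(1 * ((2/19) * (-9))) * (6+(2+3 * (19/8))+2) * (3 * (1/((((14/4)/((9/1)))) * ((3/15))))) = -166455/266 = -625.77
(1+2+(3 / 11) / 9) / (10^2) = 1 / 33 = 0.03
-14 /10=-7 /5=-1.40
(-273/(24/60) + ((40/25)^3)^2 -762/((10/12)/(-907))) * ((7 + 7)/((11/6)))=1087662288846/171875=6328216.95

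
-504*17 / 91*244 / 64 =-9333 / 26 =-358.96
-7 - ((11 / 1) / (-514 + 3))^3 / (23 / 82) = -21482576649 / 3068955113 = -7.00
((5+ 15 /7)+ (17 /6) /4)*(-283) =-2221.89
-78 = -78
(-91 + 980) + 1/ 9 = 8002/ 9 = 889.11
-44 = -44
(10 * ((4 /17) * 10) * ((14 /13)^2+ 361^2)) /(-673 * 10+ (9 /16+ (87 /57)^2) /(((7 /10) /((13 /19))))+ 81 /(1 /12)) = -3383870968912000 /6351010725111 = -532.81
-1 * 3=-3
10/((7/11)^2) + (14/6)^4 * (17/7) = 383729/3969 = 96.68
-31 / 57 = -0.54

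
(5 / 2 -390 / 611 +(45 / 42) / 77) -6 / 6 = 22182 / 25333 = 0.88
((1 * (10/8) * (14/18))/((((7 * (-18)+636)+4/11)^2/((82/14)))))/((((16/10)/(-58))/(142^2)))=-18131090725/1134611856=-15.98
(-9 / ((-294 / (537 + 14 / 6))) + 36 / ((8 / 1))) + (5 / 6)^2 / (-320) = 2371723 / 112896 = 21.01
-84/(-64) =21/16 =1.31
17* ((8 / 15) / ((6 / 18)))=136 / 5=27.20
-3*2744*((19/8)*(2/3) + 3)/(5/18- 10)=3880.80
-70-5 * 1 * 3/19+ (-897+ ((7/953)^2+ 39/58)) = -967935494469/1000846318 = -967.12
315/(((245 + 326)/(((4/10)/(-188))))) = -63/53674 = -0.00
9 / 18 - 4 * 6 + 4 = -39 / 2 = -19.50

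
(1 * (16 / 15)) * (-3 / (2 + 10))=-0.27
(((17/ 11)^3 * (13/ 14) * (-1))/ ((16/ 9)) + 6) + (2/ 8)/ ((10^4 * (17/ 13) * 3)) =77395362371/ 19006680000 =4.07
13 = 13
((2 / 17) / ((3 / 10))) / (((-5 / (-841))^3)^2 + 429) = 0.00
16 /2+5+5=18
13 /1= 13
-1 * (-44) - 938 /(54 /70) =-31642 /27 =-1171.93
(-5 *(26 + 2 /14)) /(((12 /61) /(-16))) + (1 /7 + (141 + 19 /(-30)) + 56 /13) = 29419151 /2730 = 10776.25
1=1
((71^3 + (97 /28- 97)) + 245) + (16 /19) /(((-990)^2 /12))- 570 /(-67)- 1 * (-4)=358074.97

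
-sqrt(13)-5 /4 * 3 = -7.36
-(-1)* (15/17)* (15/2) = 225/34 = 6.62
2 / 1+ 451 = 453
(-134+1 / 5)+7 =-634 / 5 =-126.80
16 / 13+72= 952 / 13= 73.23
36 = 36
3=3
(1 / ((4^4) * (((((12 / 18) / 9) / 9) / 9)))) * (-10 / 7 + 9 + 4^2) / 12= 120285 / 14336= 8.39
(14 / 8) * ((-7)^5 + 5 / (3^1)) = -88228 / 3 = -29409.33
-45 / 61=-0.74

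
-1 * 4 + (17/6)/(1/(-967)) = -16463/6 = -2743.83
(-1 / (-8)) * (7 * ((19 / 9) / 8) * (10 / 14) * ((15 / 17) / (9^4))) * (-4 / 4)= -475 / 21415104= -0.00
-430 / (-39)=430 / 39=11.03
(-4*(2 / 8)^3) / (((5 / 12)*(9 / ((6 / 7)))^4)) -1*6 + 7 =324131 / 324135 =1.00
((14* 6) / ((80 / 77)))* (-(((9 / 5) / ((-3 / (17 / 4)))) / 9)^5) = 765302923 / 5184000000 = 0.15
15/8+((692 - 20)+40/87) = 469337/696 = 674.33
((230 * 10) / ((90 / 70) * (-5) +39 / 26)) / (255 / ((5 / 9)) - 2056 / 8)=-700 / 303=-2.31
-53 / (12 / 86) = -2279 / 6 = -379.83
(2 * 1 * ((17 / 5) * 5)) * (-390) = -13260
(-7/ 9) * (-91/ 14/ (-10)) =-91/ 180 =-0.51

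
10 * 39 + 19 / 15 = 5869 / 15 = 391.27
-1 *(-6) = 6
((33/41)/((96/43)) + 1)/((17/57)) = 5985/1312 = 4.56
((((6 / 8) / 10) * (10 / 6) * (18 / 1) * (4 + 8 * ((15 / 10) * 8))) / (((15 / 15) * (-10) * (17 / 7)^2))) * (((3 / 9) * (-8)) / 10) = 294 / 289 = 1.02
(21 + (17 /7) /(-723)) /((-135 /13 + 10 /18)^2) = 121220658 /557764375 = 0.22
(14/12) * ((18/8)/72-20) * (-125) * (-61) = -11368875/64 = -177638.67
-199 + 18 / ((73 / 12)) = -196.04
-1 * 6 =-6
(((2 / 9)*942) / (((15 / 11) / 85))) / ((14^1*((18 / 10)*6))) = 146795 / 1701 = 86.30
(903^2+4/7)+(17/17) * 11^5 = 6835224/7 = 976460.57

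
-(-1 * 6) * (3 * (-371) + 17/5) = -33288/5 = -6657.60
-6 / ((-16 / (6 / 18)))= 1 / 8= 0.12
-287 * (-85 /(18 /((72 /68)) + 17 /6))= 1230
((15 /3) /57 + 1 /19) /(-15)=-8 /855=-0.01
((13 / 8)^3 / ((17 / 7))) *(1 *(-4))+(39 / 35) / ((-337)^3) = -20600883478409 / 2914852868480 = -7.07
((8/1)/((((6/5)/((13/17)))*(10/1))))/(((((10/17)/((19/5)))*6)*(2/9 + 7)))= 19/250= 0.08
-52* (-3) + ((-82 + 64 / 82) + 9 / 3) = 3189 / 41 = 77.78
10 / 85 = 2 / 17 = 0.12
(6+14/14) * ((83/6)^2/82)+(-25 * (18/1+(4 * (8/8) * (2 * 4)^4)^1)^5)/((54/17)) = -82740247545214884408485731/8856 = -9342846380444318474309.59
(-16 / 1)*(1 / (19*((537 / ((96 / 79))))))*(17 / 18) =-0.00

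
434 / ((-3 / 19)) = -2748.67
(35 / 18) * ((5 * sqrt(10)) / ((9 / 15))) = 875 * sqrt(10) / 54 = 51.24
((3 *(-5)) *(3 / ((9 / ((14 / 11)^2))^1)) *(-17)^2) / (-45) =56644 / 1089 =52.01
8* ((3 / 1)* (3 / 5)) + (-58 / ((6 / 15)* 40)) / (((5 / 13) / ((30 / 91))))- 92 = -11299 / 140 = -80.71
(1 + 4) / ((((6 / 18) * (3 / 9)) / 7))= 315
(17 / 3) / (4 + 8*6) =17 / 156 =0.11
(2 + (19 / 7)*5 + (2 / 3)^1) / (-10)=-341 / 210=-1.62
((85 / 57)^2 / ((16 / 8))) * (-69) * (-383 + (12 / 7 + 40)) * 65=25804484875 / 15162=1701918.27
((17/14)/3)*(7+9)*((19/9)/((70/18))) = 2584/735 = 3.52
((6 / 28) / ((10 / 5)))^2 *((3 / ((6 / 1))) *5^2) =225 / 1568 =0.14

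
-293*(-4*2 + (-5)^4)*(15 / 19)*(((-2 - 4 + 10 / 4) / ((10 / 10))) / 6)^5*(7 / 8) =106343519345 / 12607488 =8434.95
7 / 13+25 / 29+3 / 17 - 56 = -348797 / 6409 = -54.42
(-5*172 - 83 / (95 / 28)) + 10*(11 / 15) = -249982 / 285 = -877.13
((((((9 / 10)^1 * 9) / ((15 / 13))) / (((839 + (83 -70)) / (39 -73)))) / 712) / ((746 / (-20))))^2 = 3956121 / 35554481396281600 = 0.00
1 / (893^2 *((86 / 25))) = 25 / 68580614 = 0.00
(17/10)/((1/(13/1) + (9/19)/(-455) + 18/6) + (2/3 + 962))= 88179/50093066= 0.00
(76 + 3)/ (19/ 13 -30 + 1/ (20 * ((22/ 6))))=-225940/ 81581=-2.77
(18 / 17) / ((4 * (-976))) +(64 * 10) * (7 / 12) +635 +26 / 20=502554953 / 497760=1009.63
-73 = -73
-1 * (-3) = 3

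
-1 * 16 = -16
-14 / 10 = -7 / 5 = -1.40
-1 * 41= -41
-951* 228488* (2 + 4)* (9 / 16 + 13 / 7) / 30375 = -103855.65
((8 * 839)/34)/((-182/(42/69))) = -0.66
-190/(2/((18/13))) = -1710/13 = -131.54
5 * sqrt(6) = 12.25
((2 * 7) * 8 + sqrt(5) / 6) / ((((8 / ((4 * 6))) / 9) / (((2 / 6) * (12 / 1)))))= 18 * sqrt(5) + 12096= 12136.25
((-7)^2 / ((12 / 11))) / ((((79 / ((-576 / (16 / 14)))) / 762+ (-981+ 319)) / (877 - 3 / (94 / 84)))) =-708860660508 / 11949273185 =-59.32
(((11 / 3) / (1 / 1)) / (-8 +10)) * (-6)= -11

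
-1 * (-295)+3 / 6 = 591 / 2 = 295.50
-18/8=-2.25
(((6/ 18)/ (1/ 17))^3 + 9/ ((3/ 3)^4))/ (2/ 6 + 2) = 5156/ 63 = 81.84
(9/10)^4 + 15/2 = 81561/10000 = 8.16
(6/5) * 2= 2.40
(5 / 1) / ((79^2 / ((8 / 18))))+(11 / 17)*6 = 3707494 / 954873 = 3.88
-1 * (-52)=52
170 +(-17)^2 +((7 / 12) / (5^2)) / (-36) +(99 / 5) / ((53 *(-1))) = 262517389 / 572400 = 458.63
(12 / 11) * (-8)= -8.73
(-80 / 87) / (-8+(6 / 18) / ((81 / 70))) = 3240 / 27173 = 0.12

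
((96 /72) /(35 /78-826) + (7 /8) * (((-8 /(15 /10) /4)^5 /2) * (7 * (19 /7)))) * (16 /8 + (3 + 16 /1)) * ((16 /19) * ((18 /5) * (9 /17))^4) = -74573636147509248 /9123677438125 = -8173.64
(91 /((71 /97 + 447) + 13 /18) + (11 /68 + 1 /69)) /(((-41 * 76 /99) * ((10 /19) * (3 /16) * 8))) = -15323384329 /1004183122480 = -0.02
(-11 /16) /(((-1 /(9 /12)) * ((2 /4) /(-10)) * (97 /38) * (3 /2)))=-1045 /388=-2.69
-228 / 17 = -13.41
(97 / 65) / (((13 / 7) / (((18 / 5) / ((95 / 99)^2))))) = 3.14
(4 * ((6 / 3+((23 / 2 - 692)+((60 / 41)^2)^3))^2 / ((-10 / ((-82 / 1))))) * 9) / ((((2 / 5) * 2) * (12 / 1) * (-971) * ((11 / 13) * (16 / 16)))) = -1573855363569769328282183391 / 94049030204179993573136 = -16734.41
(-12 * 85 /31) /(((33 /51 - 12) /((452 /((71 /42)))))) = 329182560 /424793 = 774.92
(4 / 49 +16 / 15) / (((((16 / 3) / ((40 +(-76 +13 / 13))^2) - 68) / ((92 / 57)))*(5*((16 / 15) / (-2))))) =24265 / 2373898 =0.01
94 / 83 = 1.13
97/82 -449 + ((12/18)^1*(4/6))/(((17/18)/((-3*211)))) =-1039505/1394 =-745.70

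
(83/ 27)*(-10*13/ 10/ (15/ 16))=-42.63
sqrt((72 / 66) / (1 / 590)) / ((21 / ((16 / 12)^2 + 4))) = 104* sqrt(19470) / 2079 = 6.98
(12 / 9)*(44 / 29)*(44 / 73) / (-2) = -3872 / 6351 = -0.61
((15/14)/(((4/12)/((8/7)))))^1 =180/49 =3.67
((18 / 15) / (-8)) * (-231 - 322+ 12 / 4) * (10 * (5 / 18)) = 1375 / 6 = 229.17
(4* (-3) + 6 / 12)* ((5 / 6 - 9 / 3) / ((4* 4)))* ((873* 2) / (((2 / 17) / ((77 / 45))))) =37964927 / 960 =39546.80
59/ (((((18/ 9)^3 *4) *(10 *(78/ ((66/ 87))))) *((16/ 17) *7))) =11033/ 40535040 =0.00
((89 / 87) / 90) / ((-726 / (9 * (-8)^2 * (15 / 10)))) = -712 / 52635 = -0.01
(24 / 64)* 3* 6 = 27 / 4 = 6.75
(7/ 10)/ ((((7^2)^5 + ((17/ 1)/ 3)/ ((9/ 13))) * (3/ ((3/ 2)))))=189/ 152536638880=0.00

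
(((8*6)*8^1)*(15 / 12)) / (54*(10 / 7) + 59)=3360 / 953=3.53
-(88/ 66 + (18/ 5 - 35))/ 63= 451/ 945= 0.48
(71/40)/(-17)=-71/680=-0.10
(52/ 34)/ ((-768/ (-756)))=819/ 544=1.51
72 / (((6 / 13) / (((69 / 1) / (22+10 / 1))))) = 2691 / 8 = 336.38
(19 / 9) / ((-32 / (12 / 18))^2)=19 / 20736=0.00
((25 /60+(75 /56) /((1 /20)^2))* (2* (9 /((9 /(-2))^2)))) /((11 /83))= 7475810 /2079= 3595.87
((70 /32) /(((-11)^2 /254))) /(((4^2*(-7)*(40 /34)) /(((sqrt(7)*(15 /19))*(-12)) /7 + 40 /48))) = -10795 /371712 + 97155*sqrt(7) /2059904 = 0.10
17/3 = 5.67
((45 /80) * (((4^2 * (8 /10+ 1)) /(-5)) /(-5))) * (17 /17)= 81 /125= 0.65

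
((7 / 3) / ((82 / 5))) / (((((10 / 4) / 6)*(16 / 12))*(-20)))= -21 / 1640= -0.01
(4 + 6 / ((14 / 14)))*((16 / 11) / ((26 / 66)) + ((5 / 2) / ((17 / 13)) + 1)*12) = 386.33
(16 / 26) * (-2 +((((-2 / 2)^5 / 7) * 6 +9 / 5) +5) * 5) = 1552 / 91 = 17.05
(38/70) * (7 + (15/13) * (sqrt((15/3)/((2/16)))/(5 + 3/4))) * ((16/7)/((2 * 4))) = 912 * sqrt(10)/14651 + 38/35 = 1.28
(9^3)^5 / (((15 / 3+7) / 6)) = 205891132094649 / 2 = 102945566047324.50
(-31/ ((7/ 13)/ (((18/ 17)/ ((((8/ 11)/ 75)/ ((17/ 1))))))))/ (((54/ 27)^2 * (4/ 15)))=-44884125/ 448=-100187.78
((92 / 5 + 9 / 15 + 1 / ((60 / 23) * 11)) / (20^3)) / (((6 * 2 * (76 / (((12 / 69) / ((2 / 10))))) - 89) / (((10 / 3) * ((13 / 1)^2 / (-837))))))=-2123147 / 1272510518400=-0.00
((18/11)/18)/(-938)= -1/10318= -0.00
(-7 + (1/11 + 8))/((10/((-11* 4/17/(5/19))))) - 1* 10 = -11.07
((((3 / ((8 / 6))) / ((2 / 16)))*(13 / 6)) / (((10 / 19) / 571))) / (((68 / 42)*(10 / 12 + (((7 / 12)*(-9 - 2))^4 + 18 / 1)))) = 46061555904 / 3021203365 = 15.25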